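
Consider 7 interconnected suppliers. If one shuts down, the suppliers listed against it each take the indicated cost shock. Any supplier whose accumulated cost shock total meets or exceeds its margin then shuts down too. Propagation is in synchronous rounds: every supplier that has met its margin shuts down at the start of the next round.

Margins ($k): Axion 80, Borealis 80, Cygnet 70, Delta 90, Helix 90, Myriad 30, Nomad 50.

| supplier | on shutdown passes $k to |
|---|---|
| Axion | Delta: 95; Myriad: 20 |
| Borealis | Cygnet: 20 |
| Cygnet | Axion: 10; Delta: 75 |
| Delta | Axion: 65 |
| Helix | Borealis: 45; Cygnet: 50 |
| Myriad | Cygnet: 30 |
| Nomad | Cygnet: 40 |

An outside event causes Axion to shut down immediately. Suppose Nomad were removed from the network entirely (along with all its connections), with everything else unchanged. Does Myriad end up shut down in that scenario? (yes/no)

no

With Nomad removed:
Round 1 — Axion shuts down (initial).
  Delta: +95 → 95 ≥ 90
  Myriad: +20 → 20 < 30
Round 2 — Delta shuts down.
No further shutdowns.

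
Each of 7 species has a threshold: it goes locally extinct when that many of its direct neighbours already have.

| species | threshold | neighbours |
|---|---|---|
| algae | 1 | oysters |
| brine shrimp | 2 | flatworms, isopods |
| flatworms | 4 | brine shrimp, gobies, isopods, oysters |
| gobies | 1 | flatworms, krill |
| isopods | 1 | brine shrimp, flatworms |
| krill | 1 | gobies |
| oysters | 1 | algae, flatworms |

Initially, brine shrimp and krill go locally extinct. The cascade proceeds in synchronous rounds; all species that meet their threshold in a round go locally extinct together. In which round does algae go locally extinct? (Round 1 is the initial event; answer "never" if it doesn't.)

never

Round 1 — brine shrimp, krill go locally extinct (initial).
Round 2 — checking thresholds:
  flatworms: 1 of 4 neighbours < 4, not yet.
  gobies: 1 of 2 neighbours ≥ 1, goes locally extinct.
  isopods: 1 of 2 neighbours ≥ 1, goes locally extinct.
Round 3 — no new extinctions; cascade stops.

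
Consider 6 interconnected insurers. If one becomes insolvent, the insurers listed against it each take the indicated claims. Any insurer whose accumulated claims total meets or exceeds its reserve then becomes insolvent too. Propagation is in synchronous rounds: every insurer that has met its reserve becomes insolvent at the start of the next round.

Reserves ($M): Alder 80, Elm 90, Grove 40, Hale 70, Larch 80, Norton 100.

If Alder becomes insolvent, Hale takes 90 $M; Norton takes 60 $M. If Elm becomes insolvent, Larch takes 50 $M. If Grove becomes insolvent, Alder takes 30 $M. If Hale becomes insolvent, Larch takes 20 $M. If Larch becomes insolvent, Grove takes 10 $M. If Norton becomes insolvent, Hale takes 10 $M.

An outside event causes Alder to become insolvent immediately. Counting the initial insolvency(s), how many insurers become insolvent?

Round 1 — Alder becomes insolvent (initial).
  Hale: +90 → 90 ≥ 70
  Norton: +60 → 60 < 100
Round 2 — Hale becomes insolvent.
  Larch: +20 → 20 < 80
No further insolvencies.

2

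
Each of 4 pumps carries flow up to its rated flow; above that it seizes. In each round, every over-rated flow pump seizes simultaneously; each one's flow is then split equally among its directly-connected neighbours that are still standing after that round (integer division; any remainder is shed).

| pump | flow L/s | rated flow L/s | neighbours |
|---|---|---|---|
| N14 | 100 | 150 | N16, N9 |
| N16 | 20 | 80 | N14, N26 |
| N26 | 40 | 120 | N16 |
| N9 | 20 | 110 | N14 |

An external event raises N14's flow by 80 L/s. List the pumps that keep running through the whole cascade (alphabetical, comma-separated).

N9

Round 1 — N14 at 180 > 150. N14 seizes.
  N14 sheds 180 L/s to N16, N9: 90 each.
    N16: 20+90 = 110 > 80
    N9: 20+90 = 110 ≤ 110
Round 2 — N16 seizes.
  N16 sheds 110 L/s to N26: 110 each.
    N26: 40+110 = 150 > 120
Round 3 — N26 seizes.
  N26 sheds 150 L/s: no online neighbours, lost.
No further seizures.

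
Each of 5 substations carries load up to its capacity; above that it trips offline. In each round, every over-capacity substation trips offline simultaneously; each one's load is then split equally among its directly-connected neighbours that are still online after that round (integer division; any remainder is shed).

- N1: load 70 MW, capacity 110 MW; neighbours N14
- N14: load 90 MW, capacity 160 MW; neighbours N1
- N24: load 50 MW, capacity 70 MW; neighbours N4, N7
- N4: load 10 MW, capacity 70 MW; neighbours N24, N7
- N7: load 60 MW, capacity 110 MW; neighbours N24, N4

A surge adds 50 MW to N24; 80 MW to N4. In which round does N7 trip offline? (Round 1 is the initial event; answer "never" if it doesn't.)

Round 1 — N24 at 100 > 70; N4 at 90 > 70. N24, N4 trip offline.
  N24 sheds 100 MW to N7: 100 each.
    N7: 60+100 = 160 > 110
  N4 sheds 90 MW to N7: 90 each.
    N7: 160+90 = 250 > 110
Round 2 — N7 trips offline.
  N7 sheds 250 MW: no online neighbours, lost.
No further trips.

2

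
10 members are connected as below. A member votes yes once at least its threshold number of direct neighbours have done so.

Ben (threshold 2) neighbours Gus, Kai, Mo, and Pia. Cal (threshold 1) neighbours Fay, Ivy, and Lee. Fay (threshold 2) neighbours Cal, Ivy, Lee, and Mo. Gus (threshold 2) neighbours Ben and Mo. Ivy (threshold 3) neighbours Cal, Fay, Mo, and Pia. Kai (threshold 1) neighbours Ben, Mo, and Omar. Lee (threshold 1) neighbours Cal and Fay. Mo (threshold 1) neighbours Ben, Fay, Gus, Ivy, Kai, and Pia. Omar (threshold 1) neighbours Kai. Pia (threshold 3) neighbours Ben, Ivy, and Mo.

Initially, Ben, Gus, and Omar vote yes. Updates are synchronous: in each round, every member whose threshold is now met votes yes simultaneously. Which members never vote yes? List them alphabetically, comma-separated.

Round 1 — Ben, Gus, Omar vote yes (initial).
Round 2 — checking thresholds:
  Kai: 2 of 3 neighbours ≥ 1, votes yes.
  Mo: 2 of 6 neighbours ≥ 1, votes yes.
  Pia: 1 of 3 neighbours < 3, below threshold.
Round 3 — no new yes votes; cascade stops.

Cal, Fay, Ivy, Lee, Pia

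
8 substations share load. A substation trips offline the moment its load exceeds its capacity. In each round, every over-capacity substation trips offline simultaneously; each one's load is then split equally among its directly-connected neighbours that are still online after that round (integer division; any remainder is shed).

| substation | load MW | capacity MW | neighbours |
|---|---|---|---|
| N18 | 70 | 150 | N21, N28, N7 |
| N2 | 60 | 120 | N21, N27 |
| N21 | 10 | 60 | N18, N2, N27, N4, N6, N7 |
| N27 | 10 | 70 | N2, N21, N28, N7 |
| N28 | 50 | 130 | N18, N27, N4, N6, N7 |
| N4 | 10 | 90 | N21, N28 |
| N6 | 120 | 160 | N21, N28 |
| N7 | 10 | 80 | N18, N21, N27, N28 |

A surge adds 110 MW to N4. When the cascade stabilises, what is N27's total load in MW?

Round 1 — N4 at 120 > 90. N4 trips offline.
  N4 sheds 120 MW to N21, N28: 60 each.
    N21: 10+60 = 70 > 60
    N28: 50+60 = 110 ≤ 130
Round 2 — N21 trips offline.
  N21 sheds 70 MW to N18, N2, N27, N6, N7: 14 each.
    N18: 70+14 = 84 ≤ 150
    N2: 60+14 = 74 ≤ 120
    N27: 10+14 = 24 ≤ 70
    N6: 120+14 = 134 ≤ 160
    N7: 10+14 = 24 ≤ 80
No further trips.

24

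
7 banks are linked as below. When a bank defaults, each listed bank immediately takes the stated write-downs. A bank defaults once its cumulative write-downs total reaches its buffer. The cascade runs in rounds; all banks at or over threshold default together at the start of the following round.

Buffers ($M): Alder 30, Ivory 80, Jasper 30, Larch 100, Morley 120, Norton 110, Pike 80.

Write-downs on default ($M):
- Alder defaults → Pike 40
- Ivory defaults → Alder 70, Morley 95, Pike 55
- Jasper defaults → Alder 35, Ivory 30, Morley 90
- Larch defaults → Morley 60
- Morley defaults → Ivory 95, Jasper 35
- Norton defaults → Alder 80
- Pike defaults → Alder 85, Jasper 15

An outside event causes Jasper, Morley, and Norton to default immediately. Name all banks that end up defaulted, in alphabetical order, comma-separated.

Alder, Ivory, Jasper, Morley, Norton, Pike

Round 1 — Jasper, Morley, Norton default (initial).
  Alder: +35+80 → 115 ≥ 30
  Ivory: +30+95 → 125 ≥ 80
Round 2 — Alder, Ivory default.
  Pike: +40+55 → 95 ≥ 80
Round 3 — Pike defaults.
No further defaults.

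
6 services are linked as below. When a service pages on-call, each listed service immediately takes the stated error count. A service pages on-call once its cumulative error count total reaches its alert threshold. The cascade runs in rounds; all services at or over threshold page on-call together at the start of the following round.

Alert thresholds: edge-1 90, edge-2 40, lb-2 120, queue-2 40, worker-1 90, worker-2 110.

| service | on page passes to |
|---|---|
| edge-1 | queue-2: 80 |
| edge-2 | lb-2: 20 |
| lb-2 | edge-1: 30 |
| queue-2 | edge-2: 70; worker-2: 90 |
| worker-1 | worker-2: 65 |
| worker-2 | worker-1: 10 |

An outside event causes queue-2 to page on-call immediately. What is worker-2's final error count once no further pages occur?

90

Round 1 — queue-2 pages on-call (initial).
  edge-2: +70 → 70 ≥ 40
  worker-2: +90 → 90 < 110
Round 2 — edge-2 pages on-call.
  lb-2: +20 → 20 < 120
No further pages.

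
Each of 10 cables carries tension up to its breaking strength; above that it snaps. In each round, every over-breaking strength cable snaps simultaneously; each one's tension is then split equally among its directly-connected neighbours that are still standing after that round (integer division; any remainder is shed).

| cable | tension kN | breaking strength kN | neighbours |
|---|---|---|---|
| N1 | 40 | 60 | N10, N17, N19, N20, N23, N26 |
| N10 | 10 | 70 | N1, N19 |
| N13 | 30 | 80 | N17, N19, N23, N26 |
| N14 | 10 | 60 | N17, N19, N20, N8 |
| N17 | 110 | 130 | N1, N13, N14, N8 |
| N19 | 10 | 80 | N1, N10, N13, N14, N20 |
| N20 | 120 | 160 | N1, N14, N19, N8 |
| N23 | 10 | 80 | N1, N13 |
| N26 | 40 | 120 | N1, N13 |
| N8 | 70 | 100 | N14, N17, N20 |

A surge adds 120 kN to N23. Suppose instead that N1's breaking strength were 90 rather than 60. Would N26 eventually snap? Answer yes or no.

no

With N1's breaking strength at 90:
Round 1 — N23 at 130 > 80. N23 snaps.
  N23 sheds 130 kN to N1, N13: 65 each.
    N1: 40+65 = 105 > 90
    N13: 30+65 = 95 > 80
Round 2 — N1, N13 snap.
  N1 sheds 105 kN to N10, N17, N19, N20, N26: 21 each.
    N10: 10+21 = 31 ≤ 70
    N17: 110+21 = 131 > 130
    N19: 10+21 = 31 ≤ 80
    N20: 120+21 = 141 ≤ 160
    N26: 40+21 = 61 ≤ 120
  N13 sheds 95 kN to N17, N19, N26: 31 each (2 lost).
    N17: 131+31 = 162 > 130
    N19: 31+31 = 62 ≤ 80
    N26: 61+31 = 92 ≤ 120
Round 3 — N17 snaps.
  N17 sheds 162 kN to N14, N8: 81 each.
    N14: 10+81 = 91 > 60
    N8: 70+81 = 151 > 100
Round 4 — N14, N8 snap.
  N14 sheds 91 kN to N19, N20: 45 each (1 lost).
    N19: 62+45 = 107 > 80
    N20: 141+45 = 186 > 160
  N8 sheds 151 kN to N20: 151 each.
    N20: 186+151 = 337 > 160
Round 5 — N19, N20 snap.
  N19 sheds 107 kN to N10: 107 each.
    N10: 31+107 = 138 > 70
  N20 sheds 337 kN: no online neighbours, lost.
Round 6 — N10 snaps.
  N10 sheds 138 kN: no online neighbours, lost.
No further breaks.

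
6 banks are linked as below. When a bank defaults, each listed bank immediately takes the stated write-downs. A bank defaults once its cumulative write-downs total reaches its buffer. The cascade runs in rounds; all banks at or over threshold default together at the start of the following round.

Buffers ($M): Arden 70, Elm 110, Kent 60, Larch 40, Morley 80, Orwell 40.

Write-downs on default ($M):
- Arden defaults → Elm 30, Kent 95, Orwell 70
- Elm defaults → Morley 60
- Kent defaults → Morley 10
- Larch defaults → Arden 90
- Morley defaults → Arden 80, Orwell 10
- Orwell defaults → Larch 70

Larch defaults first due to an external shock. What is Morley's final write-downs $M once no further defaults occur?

Round 1 — Larch defaults (initial).
  Arden: +90 → 90 ≥ 70
Round 2 — Arden defaults.
  Elm: +30 → 30 < 110
  Kent: +95 → 95 ≥ 60
  Orwell: +70 → 70 ≥ 40
Round 3 — Kent, Orwell default.
  Morley: +10 → 10 < 80
No further defaults.

10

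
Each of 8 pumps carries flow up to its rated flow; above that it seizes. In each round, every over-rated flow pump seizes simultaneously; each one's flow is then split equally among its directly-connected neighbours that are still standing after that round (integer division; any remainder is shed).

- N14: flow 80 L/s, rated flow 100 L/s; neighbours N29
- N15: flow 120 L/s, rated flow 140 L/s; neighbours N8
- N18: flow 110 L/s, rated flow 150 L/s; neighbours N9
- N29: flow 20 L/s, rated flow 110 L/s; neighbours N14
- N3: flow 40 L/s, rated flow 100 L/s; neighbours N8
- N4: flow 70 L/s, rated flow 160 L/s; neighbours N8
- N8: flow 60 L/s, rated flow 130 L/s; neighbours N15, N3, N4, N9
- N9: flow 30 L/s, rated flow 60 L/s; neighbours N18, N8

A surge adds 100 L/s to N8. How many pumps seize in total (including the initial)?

4

Round 1 — N8 at 160 > 130. N8 seizes.
  N8 sheds 160 L/s to N15, N3, N4, N9: 40 each.
    N15: 120+40 = 160 > 140
    N3: 40+40 = 80 ≤ 100
    N4: 70+40 = 110 ≤ 160
    N9: 30+40 = 70 > 60
Round 2 — N15, N9 seize.
  N15 sheds 160 L/s: no online neighbours, lost.
  N9 sheds 70 L/s to N18: 70 each.
    N18: 110+70 = 180 > 150
Round 3 — N18 seizes.
  N18 sheds 180 L/s: no online neighbours, lost.
No further seizures.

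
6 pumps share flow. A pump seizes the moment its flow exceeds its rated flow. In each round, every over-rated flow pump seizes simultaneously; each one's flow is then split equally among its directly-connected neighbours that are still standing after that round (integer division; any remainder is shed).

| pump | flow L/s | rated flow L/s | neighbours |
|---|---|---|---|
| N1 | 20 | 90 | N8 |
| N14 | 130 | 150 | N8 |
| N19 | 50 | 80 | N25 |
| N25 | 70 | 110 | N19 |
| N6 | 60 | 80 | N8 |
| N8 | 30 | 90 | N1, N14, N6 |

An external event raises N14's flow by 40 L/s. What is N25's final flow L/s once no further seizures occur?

70

Round 1 — N14 at 170 > 150. N14 seizes.
  N14 sheds 170 L/s to N8: 170 each.
    N8: 30+170 = 200 > 90
Round 2 — N8 seizes.
  N8 sheds 200 L/s to N1, N6: 100 each.
    N1: 20+100 = 120 > 90
    N6: 60+100 = 160 > 80
Round 3 — N1, N6 seize.
  N1 sheds 120 L/s: no online neighbours, lost.
  N6 sheds 160 L/s: no online neighbours, lost.
No further seizures.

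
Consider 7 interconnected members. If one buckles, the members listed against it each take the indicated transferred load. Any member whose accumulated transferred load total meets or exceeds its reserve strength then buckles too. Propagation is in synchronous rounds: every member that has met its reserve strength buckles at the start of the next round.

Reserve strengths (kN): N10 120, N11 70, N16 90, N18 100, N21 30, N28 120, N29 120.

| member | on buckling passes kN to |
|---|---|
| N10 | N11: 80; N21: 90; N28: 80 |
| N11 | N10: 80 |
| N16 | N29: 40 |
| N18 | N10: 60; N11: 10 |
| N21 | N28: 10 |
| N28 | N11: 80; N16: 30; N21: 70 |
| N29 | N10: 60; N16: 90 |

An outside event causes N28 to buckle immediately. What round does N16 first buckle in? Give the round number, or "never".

never

Round 1 — N28 buckles (initial).
  N11: +80 → 80 ≥ 70
  N16: +30 → 30 < 90
  N21: +70 → 70 ≥ 30
Round 2 — N11, N21 buckle.
  N10: +80 → 80 < 120
No further bucklings.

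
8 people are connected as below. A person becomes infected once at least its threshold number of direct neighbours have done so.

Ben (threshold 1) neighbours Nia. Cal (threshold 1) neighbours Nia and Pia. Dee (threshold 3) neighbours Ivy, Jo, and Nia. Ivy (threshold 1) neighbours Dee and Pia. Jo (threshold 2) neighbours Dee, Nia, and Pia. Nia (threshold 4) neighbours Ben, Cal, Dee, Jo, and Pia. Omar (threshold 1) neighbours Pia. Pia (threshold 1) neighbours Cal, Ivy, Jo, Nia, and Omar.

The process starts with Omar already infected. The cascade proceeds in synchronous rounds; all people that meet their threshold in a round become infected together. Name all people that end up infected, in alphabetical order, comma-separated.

Round 1 — Omar becomes infected (initial).
Round 2 — checking thresholds:
  Pia: 1 of 5 neighbours ≥ 1, becomes infected.
Round 3 — checking thresholds:
  Cal: 1 of 2 neighbours ≥ 1, becomes infected.
  Ivy: 1 of 2 neighbours ≥ 1, becomes infected.
  Jo: 1 of 3 neighbours < 2, holds.
  Nia: 1 of 5 neighbours < 4, holds.
Round 4 — no new infections; cascade stops.

Cal, Ivy, Omar, Pia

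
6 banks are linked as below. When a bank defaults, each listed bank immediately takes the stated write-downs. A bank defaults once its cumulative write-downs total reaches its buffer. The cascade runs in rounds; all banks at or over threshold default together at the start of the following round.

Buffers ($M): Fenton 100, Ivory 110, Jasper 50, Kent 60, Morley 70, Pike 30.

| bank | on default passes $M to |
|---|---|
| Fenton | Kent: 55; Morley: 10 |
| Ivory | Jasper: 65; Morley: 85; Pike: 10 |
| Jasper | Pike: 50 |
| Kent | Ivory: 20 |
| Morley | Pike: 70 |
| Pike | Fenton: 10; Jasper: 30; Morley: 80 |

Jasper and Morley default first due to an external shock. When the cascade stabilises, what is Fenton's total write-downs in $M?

10

Round 1 — Jasper, Morley default (initial).
  Pike: +50+70 → 120 ≥ 30
Round 2 — Pike defaults.
  Fenton: +10 → 10 < 100
No further defaults.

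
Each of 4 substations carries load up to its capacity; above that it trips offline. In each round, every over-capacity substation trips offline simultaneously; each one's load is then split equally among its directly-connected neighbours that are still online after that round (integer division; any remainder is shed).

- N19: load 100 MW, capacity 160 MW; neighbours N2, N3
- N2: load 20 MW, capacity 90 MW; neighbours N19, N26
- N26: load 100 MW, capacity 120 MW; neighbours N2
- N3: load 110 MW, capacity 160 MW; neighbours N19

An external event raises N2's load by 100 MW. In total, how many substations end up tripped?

2

Round 1 — N2 at 120 > 90. N2 trips offline.
  N2 sheds 120 MW to N19, N26: 60 each.
    N19: 100+60 = 160 ≤ 160
    N26: 100+60 = 160 > 120
Round 2 — N26 trips offline.
  N26 sheds 160 MW: no online neighbours, lost.
No further trips.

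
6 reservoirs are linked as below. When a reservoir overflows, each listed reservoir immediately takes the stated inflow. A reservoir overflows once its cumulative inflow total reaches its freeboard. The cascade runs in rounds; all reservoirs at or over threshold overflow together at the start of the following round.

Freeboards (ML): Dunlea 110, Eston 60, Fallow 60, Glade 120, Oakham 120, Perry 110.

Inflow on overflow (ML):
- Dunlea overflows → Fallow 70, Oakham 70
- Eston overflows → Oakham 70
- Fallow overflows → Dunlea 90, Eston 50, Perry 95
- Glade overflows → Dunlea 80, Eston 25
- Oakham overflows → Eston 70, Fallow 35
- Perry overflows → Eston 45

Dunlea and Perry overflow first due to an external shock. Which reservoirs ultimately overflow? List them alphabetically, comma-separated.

Round 1 — Dunlea, Perry overflow (initial).
  Eston: +45 → 45 < 60
  Fallow: +70 → 70 ≥ 60
  Oakham: +70 → 70 < 120
Round 2 — Fallow overflows.
  Eston: +50 → 95 ≥ 60
Round 3 — Eston overflows.
  Oakham: +70 → 140 ≥ 120
Round 4 — Oakham overflows.
No further overflows.

Dunlea, Eston, Fallow, Oakham, Perry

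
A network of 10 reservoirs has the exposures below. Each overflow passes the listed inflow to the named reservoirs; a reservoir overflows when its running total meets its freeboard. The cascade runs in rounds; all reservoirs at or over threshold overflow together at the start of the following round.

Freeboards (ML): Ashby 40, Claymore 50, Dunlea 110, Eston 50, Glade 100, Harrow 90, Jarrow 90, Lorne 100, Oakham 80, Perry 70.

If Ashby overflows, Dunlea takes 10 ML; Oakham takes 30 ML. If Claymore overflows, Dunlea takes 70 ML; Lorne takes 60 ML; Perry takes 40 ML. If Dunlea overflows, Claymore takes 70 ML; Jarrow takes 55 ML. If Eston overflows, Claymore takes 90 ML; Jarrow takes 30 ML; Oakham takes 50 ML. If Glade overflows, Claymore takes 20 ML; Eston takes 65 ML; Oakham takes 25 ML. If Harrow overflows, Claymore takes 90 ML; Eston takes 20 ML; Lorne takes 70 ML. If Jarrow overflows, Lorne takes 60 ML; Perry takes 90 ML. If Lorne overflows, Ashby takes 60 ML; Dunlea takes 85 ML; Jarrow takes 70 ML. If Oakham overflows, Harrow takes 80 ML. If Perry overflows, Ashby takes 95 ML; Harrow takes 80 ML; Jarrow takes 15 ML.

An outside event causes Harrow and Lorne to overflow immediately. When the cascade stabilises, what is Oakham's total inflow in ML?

Round 1 — Harrow, Lorne overflow (initial).
  Ashby: +60 → 60 ≥ 40
  Claymore: +90 → 90 ≥ 50
  Dunlea: +85 → 85 < 110
  Eston: +20 → 20 < 50
  Jarrow: +70 → 70 < 90
Round 2 — Ashby, Claymore overflow.
  Dunlea: +10+70 → 165 ≥ 110
  Oakham: +30 → 30 < 80
  Perry: +40 → 40 < 70
Round 3 — Dunlea overflows.
  Jarrow: +55 → 125 ≥ 90
Round 4 — Jarrow overflows.
  Perry: +90 → 130 ≥ 70
Round 5 — Perry overflows.
No further overflows.

30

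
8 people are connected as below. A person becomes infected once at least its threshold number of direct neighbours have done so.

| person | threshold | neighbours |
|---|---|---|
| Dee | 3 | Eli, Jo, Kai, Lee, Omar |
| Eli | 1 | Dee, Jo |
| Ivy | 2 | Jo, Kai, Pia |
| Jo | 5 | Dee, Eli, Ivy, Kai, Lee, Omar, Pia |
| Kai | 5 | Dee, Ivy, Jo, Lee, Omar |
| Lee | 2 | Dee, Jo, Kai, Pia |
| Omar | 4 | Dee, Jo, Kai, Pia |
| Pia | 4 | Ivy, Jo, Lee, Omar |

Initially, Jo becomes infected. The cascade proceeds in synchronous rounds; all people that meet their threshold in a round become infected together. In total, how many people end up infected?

Round 1 — Jo becomes infected (initial).
Round 2 — checking thresholds:
  Dee: 1 of 5 neighbours < 3, below threshold.
  Eli: 1 of 2 neighbours ≥ 1, becomes infected.
  Ivy: 1 of 3 neighbours < 2, below threshold.
  Kai: 1 of 5 neighbours < 5, below threshold.
  Lee: 1 of 4 neighbours < 2, below threshold.
  Omar: 1 of 4 neighbours < 4, below threshold.
  Pia: 1 of 4 neighbours < 4, below threshold.
Round 3 — no new infections; cascade stops.

2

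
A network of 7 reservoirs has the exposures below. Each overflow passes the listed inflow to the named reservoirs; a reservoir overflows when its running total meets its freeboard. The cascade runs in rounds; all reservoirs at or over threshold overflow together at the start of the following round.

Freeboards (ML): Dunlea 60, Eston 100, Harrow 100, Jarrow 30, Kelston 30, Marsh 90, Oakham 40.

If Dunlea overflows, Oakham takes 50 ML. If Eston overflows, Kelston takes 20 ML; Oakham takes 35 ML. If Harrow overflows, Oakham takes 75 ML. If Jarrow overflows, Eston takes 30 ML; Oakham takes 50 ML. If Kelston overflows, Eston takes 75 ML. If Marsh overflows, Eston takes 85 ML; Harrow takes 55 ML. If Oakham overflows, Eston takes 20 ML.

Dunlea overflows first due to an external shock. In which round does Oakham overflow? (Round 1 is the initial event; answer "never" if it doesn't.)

2

Round 1 — Dunlea overflows (initial).
  Oakham: +50 → 50 ≥ 40
Round 2 — Oakham overflows.
  Eston: +20 → 20 < 100
No further overflows.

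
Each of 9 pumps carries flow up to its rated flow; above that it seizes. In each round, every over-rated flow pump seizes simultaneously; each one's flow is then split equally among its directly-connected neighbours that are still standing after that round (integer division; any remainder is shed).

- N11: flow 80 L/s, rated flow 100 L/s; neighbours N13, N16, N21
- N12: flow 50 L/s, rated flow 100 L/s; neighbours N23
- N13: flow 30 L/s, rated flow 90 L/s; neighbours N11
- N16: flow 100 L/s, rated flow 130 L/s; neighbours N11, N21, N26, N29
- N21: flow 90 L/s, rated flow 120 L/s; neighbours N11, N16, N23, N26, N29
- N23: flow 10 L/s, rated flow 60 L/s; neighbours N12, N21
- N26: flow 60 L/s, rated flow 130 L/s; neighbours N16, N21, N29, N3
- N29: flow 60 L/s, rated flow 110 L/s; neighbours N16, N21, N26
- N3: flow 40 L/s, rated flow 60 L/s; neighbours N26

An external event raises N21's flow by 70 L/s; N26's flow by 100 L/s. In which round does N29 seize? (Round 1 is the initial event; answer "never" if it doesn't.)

Round 1 — N21 at 160 > 120; N26 at 160 > 130. N21, N26 seize.
  N21 sheds 160 L/s to N11, N16, N23, N29: 40 each.
    N11: 80+40 = 120 > 100
    N16: 100+40 = 140 > 130
    N23: 10+40 = 50 ≤ 60
    N29: 60+40 = 100 ≤ 110
  N26 sheds 160 L/s to N16, N29, N3: 53 each (1 lost).
    N16: 140+53 = 193 > 130
    N29: 100+53 = 153 > 110
    N3: 40+53 = 93 > 60
Round 2 — N11, N16, N29, N3 seize.
  N11 sheds 120 L/s to N13: 120 each.
    N13: 30+120 = 150 > 90
  N16 sheds 193 L/s: no online neighbours, lost.
  N29 sheds 153 L/s: no online neighbours, lost.
  N3 sheds 93 L/s: no online neighbours, lost.
Round 3 — N13 seizes.
  N13 sheds 150 L/s: no online neighbours, lost.
No further seizures.

2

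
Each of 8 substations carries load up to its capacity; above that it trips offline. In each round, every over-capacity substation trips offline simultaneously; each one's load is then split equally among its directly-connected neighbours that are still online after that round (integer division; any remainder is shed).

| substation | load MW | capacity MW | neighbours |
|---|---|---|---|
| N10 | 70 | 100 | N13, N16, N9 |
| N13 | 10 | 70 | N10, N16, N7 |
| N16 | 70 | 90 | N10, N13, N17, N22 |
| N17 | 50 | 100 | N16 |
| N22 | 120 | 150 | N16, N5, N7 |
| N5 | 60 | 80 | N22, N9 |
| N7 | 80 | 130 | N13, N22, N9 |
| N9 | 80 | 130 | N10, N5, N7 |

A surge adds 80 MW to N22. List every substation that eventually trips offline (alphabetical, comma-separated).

Round 1 — N22 at 200 > 150. N22 trips offline.
  N22 sheds 200 MW to N16, N5, N7: 66 each (2 lost).
    N16: 70+66 = 136 > 90
    N5: 60+66 = 126 > 80
    N7: 80+66 = 146 > 130
Round 2 — N16, N5, N7 trip offline.
  N16 sheds 136 MW to N10, N13, N17: 45 each (1 lost).
    N10: 70+45 = 115 > 100
    N13: 10+45 = 55 ≤ 70
    N17: 50+45 = 95 ≤ 100
  N5 sheds 126 MW to N9: 126 each.
    N9: 80+126 = 206 > 130
  N7 sheds 146 MW to N13, N9: 73 each.
    N13: 55+73 = 128 > 70
    N9: 206+73 = 279 > 130
Round 3 — N10, N13, N9 trip offline.
  N10 sheds 115 MW: no online neighbours, lost.
  N13 sheds 128 MW: no online neighbours, lost.
  N9 sheds 279 MW: no online neighbours, lost.
No further trips.

N10, N13, N16, N22, N5, N7, N9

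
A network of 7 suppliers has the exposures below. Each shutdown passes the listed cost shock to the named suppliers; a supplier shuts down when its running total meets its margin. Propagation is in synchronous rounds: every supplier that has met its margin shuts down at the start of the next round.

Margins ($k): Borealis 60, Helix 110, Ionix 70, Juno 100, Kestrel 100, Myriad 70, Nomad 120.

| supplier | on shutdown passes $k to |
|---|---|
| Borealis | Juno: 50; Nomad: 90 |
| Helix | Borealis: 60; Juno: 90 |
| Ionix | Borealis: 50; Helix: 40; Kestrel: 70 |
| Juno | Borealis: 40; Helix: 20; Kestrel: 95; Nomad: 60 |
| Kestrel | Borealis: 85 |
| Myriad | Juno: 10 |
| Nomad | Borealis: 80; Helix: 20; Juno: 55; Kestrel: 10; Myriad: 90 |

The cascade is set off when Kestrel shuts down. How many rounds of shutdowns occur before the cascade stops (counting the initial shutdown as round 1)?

2

Round 1 — Kestrel shuts down (initial).
  Borealis: +85 → 85 ≥ 60
Round 2 — Borealis shuts down.
  Juno: +50 → 50 < 100
  Nomad: +90 → 90 < 120
No further shutdowns.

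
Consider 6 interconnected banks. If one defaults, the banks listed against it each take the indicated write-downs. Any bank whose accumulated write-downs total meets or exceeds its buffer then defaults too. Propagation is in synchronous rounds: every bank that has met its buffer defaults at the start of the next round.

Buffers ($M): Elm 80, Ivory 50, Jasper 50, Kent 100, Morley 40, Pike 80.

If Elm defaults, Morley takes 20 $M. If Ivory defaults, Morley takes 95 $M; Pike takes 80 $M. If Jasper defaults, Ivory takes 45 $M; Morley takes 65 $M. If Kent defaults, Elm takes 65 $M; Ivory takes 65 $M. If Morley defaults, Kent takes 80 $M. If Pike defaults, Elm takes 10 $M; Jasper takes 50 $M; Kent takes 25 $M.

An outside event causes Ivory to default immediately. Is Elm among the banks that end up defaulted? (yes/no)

Round 1 — Ivory defaults (initial).
  Morley: +95 → 95 ≥ 40
  Pike: +80 → 80 ≥ 80
Round 2 — Morley, Pike default.
  Elm: +10 → 10 < 80
  Jasper: +50 → 50 ≥ 50
  Kent: +80+25 → 105 ≥ 100
Round 3 — Jasper, Kent default.
  Elm: +65 → 75 < 80
No further defaults.

no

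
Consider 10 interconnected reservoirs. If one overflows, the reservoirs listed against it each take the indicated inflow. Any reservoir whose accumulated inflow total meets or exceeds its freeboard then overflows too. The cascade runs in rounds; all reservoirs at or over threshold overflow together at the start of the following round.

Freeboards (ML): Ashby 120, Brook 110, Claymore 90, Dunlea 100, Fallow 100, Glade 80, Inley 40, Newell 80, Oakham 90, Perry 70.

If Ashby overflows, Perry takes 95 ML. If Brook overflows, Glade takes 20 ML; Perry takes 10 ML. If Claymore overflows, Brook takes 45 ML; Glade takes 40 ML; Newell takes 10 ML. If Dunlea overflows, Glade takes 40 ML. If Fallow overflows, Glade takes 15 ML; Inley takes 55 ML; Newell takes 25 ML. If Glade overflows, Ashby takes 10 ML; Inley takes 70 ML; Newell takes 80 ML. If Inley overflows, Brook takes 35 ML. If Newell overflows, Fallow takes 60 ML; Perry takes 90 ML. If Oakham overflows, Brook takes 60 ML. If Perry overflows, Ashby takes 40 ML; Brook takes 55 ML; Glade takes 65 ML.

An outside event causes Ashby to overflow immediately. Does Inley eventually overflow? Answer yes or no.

Round 1 — Ashby overflows (initial).
  Perry: +95 → 95 ≥ 70
Round 2 — Perry overflows.
  Brook: +55 → 55 < 110
  Glade: +65 → 65 < 80
No further overflows.

no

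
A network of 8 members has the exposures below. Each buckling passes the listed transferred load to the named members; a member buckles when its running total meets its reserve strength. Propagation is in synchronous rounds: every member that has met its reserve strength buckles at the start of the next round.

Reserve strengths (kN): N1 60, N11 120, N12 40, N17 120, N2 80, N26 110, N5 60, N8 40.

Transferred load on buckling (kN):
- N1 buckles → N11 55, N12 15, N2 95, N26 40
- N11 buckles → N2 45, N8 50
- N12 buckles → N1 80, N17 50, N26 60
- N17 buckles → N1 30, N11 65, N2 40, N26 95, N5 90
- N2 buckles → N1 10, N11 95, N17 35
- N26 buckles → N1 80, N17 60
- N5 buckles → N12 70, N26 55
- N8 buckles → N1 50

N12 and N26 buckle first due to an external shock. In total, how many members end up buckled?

Round 1 — N12, N26 buckle (initial).
  N1: +80+80 → 160 ≥ 60
  N17: +50+60 → 110 < 120
Round 2 — N1 buckles.
  N11: +55 → 55 < 120
  N2: +95 → 95 ≥ 80
Round 3 — N2 buckles.
  N11: +95 → 150 ≥ 120
  N17: +35 → 145 ≥ 120
Round 4 — N11, N17 buckle.
  N5: +90 → 90 ≥ 60
  N8: +50 → 50 ≥ 40
Round 5 — N5, N8 buckle.
No further bucklings.

8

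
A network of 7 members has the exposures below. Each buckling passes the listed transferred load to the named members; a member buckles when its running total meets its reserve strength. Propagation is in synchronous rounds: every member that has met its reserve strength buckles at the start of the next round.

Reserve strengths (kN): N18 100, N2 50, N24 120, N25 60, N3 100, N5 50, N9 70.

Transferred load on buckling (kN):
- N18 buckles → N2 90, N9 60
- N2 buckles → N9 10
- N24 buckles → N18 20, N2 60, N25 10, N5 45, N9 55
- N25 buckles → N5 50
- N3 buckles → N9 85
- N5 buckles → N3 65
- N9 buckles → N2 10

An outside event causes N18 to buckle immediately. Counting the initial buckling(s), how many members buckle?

Round 1 — N18 buckles (initial).
  N2: +90 → 90 ≥ 50
  N9: +60 → 60 < 70
Round 2 — N2 buckles.
  N9: +10 → 70 ≥ 70
Round 3 — N9 buckles.
No further bucklings.

3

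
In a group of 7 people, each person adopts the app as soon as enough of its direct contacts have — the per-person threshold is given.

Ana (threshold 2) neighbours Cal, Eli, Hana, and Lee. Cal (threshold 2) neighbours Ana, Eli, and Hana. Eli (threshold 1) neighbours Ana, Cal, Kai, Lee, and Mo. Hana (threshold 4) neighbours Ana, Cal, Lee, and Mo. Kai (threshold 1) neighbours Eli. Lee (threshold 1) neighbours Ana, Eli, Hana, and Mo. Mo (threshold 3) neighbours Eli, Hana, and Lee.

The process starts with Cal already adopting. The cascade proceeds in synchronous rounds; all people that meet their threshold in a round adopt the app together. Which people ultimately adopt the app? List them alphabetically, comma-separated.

Round 1 — Cal adopts the app (initial).
Round 2 — checking thresholds:
  Ana: 1 of 4 neighbours < 2, not yet.
  Eli: 1 of 5 neighbours ≥ 1, adopts the app.
  Hana: 1 of 4 neighbours < 4, not yet.
Round 3 — checking thresholds:
  Ana: 2 of 4 neighbours ≥ 2, adopts the app.
  Hana: 1 of 4 neighbours < 4, not yet.
  Kai: 1 of 1 neighbours ≥ 1, adopts the app.
  Lee: 1 of 4 neighbours ≥ 1, adopts the app.
  Mo: 1 of 3 neighbours < 3, not yet.
Round 4 — no new adoptions; cascade stops.

Ana, Cal, Eli, Kai, Lee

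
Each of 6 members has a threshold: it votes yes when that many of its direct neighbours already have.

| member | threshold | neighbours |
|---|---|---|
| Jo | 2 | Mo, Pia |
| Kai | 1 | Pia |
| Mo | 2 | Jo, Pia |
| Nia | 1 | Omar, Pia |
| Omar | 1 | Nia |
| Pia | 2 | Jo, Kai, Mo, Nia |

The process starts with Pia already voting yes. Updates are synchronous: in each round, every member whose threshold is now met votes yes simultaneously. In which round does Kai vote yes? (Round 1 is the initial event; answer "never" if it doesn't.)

Round 1 — Pia votes yes (initial).
Round 2 — checking thresholds:
  Jo: 1 of 2 neighbours < 2, below threshold.
  Kai: 1 of 1 neighbours ≥ 1, votes yes.
  Mo: 1 of 2 neighbours < 2, below threshold.
  Nia: 1 of 2 neighbours ≥ 1, votes yes.
Round 3 — checking thresholds:
  Jo: 1 of 2 neighbours < 2, below threshold.
  Mo: 1 of 2 neighbours < 2, below threshold.
  Omar: 1 of 1 neighbours ≥ 1, votes yes.
Round 4 — no new yes votes; cascade stops.

2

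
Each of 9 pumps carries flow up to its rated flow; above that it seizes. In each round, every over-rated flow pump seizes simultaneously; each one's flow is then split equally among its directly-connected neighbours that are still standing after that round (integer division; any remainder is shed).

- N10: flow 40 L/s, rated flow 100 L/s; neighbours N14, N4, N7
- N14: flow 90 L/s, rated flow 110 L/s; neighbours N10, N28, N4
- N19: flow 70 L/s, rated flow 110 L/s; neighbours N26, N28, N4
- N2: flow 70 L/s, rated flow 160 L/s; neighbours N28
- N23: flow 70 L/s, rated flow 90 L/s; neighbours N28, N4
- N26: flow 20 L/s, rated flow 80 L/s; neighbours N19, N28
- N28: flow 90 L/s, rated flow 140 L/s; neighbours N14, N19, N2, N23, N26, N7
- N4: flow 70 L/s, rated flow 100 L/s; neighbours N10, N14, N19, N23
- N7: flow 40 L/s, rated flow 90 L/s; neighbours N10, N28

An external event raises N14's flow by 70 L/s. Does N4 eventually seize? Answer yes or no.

Round 1 — N14 at 160 > 110. N14 seizes.
  N14 sheds 160 L/s to N10, N28, N4: 53 each (1 lost).
    N10: 40+53 = 93 ≤ 100
    N28: 90+53 = 143 > 140
    N4: 70+53 = 123 > 100
Round 2 — N28, N4 seize.
  N28 sheds 143 L/s to N19, N2, N23, N26, N7: 28 each (3 lost).
    N19: 70+28 = 98 ≤ 110
    N2: 70+28 = 98 ≤ 160
    N23: 70+28 = 98 > 90
    N26: 20+28 = 48 ≤ 80
    N7: 40+28 = 68 ≤ 90
  N4 sheds 123 L/s to N10, N19, N23: 41 each.
    N10: 93+41 = 134 > 100
    N19: 98+41 = 139 > 110
    N23: 98+41 = 139 > 90
Round 3 — N10, N19, N23 seize.
  N10 sheds 134 L/s to N7: 134 each.
    N7: 68+134 = 202 > 90
  N19 sheds 139 L/s to N26: 139 each.
    N26: 48+139 = 187 > 80
  N23 sheds 139 L/s: no online neighbours, lost.
Round 4 — N26, N7 seize.
  N26 sheds 187 L/s: no online neighbours, lost.
  N7 sheds 202 L/s: no online neighbours, lost.
No further seizures.

yes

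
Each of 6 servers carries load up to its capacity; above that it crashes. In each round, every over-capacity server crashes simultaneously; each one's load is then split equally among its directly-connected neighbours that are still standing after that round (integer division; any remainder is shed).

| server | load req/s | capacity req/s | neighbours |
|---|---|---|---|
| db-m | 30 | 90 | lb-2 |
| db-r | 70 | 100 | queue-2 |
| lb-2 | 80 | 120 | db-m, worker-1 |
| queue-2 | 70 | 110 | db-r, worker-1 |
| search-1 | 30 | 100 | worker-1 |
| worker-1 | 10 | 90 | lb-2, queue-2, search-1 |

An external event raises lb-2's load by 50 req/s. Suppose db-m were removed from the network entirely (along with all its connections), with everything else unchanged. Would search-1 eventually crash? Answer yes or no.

With db-m removed:
Round 1 — lb-2 at 130 > 120. lb-2 crashes.
  lb-2 sheds 130 req/s to worker-1: 130 each.
    worker-1: 10+130 = 140 > 90
Round 2 — worker-1 crashes.
  worker-1 sheds 140 req/s to queue-2, search-1: 70 each.
    queue-2: 70+70 = 140 > 110
    search-1: 30+70 = 100 ≤ 100
Round 3 — queue-2 crashes.
  queue-2 sheds 140 req/s to db-r: 140 each.
    db-r: 70+140 = 210 > 100
Round 4 — db-r crashes.
  db-r sheds 210 req/s: no online neighbours, lost.
No further crashes.

no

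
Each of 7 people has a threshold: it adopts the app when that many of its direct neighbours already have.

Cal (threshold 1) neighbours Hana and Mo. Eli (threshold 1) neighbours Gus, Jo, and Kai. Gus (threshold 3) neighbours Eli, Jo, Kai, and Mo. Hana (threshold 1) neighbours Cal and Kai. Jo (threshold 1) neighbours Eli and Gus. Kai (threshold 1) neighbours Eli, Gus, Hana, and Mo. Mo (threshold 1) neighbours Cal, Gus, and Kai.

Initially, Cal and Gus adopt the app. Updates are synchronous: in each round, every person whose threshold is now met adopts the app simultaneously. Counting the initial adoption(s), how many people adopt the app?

7

Round 1 — Cal, Gus adopt the app (initial).
Round 2 — checking thresholds:
  Eli: 1 of 3 neighbours ≥ 1, adopts the app.
  Hana: 1 of 2 neighbours ≥ 1, adopts the app.
  Jo: 1 of 2 neighbours ≥ 1, adopts the app.
  Kai: 1 of 4 neighbours ≥ 1, adopts the app.
  Mo: 2 of 3 neighbours ≥ 1, adopts the app.
Round 3 — no new adoptions; cascade stops.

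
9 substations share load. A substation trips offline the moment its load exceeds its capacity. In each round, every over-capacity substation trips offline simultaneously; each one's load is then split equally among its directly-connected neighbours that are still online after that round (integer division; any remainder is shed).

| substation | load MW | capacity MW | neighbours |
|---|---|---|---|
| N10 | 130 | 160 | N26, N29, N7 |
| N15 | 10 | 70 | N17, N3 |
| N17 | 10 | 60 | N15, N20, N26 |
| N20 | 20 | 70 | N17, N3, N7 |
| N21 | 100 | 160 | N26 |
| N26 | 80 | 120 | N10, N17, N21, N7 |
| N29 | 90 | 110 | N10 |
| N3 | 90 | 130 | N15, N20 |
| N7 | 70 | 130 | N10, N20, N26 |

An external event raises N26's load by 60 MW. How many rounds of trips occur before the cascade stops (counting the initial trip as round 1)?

6

Round 1 — N26 at 140 > 120. N26 trips offline.
  N26 sheds 140 MW to N10, N17, N21, N7: 35 each.
    N10: 130+35 = 165 > 160
    N17: 10+35 = 45 ≤ 60
    N21: 100+35 = 135 ≤ 160
    N7: 70+35 = 105 ≤ 130
Round 2 — N10 trips offline.
  N10 sheds 165 MW to N29, N7: 82 each (1 lost).
    N29: 90+82 = 172 > 110
    N7: 105+82 = 187 > 130
Round 3 — N29, N7 trip offline.
  N29 sheds 172 MW: no online neighbours, lost.
  N7 sheds 187 MW to N20: 187 each.
    N20: 20+187 = 207 > 70
Round 4 — N20 trips offline.
  N20 sheds 207 MW to N17, N3: 103 each (1 lost).
    N17: 45+103 = 148 > 60
    N3: 90+103 = 193 > 130
Round 5 — N17, N3 trip offline.
  N17 sheds 148 MW to N15: 148 each.
    N15: 10+148 = 158 > 70
  N3 sheds 193 MW to N15: 193 each.
    N15: 158+193 = 351 > 70
Round 6 — N15 trips offline.
  N15 sheds 351 MW: no online neighbours, lost.
No further trips.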